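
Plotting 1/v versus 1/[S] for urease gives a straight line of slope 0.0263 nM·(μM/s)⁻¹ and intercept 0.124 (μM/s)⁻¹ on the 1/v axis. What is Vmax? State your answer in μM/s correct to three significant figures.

8.06 μM/s

The y-intercept of a Lineweaver–Burk plot equals 1/Vmax, so Vmax = 1/0.124 = 8.06 μM/s.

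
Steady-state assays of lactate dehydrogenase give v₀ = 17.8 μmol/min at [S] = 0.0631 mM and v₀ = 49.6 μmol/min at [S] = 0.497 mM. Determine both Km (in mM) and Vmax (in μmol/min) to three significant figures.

Km = 0.174 mM; Vmax = 67.0 μmol/min

In reciprocal form, 1/v = (Km/Vmax)·(1/[S]) + 1/Vmax. The two points give (1/[S], 1/v) = (15.85, 0.05618) and (2.012, 0.02016).
Slope = (0.05618 − 0.02016)/(15.85 − 2.012) = 0.002603; intercept = 0.05618 − 0.002603×15.85 = 0.01492.
Vmax = 1/intercept = 67.0 μmol/min; Km = slope × Vmax = 0.002603 × 67.0 = 0.174 mM.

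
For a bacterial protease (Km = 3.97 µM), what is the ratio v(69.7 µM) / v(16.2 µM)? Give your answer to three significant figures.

1.18

The fractional saturations are [S]/(Km+[S]) = 16.2/20.17 = 0.8032 and 69.7/73.67 = 0.9461.
v₂/v₁ is just their ratio: 0.9461/0.8032 = 1.18.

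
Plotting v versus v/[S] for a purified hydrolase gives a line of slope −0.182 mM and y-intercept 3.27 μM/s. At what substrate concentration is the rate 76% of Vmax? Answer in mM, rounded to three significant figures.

0.576 mM

The Eadie–Hofstee slope gives Km = 0.182 mM (slope = −Km).
v/Vmax = [S]/(Km+[S]) = 0.76 ⇒ [S] = Km·0.76/(1−0.76) = 0.182 × 3.167 = 0.576 mM.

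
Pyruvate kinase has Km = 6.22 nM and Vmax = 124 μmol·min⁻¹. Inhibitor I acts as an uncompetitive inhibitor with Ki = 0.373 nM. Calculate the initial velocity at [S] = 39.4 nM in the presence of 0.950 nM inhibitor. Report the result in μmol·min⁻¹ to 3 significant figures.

With α = 1 + [I]/Ki = 1 + 0.950/0.373 = 3.547, the uncompetitive rate law is v = (Vmax/α)·[S] / (Km/α + [S]).
v = (124/3.547)×39.4 / (6.22/3.547 + 39.4) = 1377/41.15 = 33.5 μmol·min⁻¹.

33.5 μmol·min⁻¹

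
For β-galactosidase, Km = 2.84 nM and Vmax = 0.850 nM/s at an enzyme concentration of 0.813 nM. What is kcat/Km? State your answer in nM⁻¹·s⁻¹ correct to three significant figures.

kcat = Vmax/[E]total = 0.850/0.813 = 1.05 s⁻¹.
kcat/Km = 1.05/2.84 = 0.368 nM⁻¹·s⁻¹.

0.368 nM⁻¹·s⁻¹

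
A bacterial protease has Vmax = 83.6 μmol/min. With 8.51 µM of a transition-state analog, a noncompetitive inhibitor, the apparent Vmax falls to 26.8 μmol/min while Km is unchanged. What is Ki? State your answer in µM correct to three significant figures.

Noncompetitive: Vmax,app = Vmax/α with α = 1 + [I]/Ki.
α = Vmax/Vmax,app = 83.6/26.8 = 3.119.
Since α = 1 + [I]/Ki, [I]/Ki = 3.119 − 1 = 2.119 and Ki = 8.51/2.119 = 4.02 µM.

4.02 µM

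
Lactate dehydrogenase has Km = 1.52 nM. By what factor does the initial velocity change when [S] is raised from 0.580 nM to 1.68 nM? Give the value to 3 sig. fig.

Since Vmax cancels, v₂/v₁ = [S]₂(Km+[S]₁) / [S]₁(Km+[S]₂).
= 1.68×(1.52+0.580) / (0.580×(1.52+1.68)) = 3.528/1.856 = 1.90.

1.90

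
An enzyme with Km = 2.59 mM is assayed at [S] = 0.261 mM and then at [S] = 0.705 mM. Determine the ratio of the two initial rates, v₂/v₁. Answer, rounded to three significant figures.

The fractional saturations are [S]/(Km+[S]) = 0.261/2.851 = 0.09155 and 0.705/3.295 = 0.2140.
v₂/v₁ is just their ratio: 0.2140/0.09155 = 2.34.

2.34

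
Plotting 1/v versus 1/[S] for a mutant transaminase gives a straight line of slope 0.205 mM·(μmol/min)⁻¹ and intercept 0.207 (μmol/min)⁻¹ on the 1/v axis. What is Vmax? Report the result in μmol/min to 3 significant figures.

4.83 μmol/min

The y-intercept of a Lineweaver–Burk plot equals 1/Vmax, so Vmax = 1/0.207 = 4.83 μmol/min.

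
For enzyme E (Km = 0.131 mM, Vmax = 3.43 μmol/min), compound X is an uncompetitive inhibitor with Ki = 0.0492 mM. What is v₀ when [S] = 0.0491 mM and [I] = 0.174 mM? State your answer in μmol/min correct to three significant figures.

0.476 μmol/min

With α = 1 + [I]/Ki = 1 + 0.174/0.0492 = 4.537, the uncompetitive rate law is v = (Vmax/α)·[S] / (Km/α + [S]).
v = (3.43/4.537)×0.0491 / (0.131/4.537 + 0.0491) = 0.03712/0.07798 = 0.476 μmol/min.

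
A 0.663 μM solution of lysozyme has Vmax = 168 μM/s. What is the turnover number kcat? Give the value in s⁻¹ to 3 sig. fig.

kcat = Vmax/[E]total = 168 μM/s / 0.663 μM = 253 s⁻¹.

253 s⁻¹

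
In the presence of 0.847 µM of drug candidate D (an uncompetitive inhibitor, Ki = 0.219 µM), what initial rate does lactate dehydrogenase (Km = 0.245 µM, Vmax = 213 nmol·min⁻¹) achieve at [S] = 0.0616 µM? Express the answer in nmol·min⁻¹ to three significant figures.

α = 1 + [I]/Ki = 1 + 0.847/0.219 = 4.868.
For an uncompetitive inhibitor, both parameters are divided by α, giving Vmax/α and Km/α: Km,app = 0.0503 µM, Vmax,app = 43.8 nmol·min⁻¹.
v = Vmax,app·[S]/(Km,app + [S]) = 43.8 × 0.0616/(0.0503 + 0.0616) = 24.1 nmol·min⁻¹.

24.1 nmol·min⁻¹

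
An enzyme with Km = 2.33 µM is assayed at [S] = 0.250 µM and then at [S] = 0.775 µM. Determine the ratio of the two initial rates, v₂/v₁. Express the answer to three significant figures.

2.58

The fractional saturations are [S]/(Km+[S]) = 0.250/2.580 = 0.09690 and 0.775/3.105 = 0.2496.
v₂/v₁ is just their ratio: 0.2496/0.09690 = 2.58.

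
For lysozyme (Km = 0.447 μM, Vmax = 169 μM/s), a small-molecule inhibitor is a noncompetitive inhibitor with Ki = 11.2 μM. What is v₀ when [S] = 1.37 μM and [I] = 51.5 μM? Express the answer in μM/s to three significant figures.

With α = 1 + [I]/Ki = 1 + 51.5/11.2 = 5.598, the noncompetitive rate law is v = (Vmax/α)·[S] / (Km + [S]).
v = (169/5.598)×1.37 / (0.447 + 1.37) = 41.36/1.817 = 22.8 μM/s.

22.8 μM/s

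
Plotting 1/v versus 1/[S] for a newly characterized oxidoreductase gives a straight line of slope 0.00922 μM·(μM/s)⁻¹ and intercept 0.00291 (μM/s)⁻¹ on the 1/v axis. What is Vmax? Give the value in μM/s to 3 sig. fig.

344 μM/s

The y-intercept of a Lineweaver–Burk plot equals 1/Vmax, so Vmax = 1/0.00291 = 344 μM/s.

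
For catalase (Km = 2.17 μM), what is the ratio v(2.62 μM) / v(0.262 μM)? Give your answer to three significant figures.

5.08

Since Vmax cancels, v₂/v₁ = [S]₂(Km+[S]₁) / [S]₁(Km+[S]₂).
= 2.62×(2.17+0.262) / (0.262×(2.17+2.62)) = 6.372/1.255 = 5.08.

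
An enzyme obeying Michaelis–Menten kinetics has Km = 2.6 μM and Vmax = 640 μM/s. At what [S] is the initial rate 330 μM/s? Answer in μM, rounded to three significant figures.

The required fractional saturation is v/Vmax = 330/640 = 0.5156.
Then [S]/(Km+[S]) = 0.5156 ⇒ [S] = 2.6 × 0.5156/(1 − 0.5156) = 2.77 μM.

2.77 μM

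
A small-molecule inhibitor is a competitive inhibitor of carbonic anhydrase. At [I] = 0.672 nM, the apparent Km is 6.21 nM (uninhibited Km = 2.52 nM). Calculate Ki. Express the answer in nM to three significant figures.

0.459 nM

Competitive: Km,app = α·Km with α = 1 + [I]/Ki.
α = Km,app/Km = 6.21/2.52 = 2.464.
Since α = 1 + [I]/Ki, [I]/Ki = 2.464 − 1 = 1.464 and Ki = 0.672/1.464 = 0.459 nM.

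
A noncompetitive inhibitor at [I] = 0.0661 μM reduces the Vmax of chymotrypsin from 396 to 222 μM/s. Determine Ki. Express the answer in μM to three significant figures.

0.0843 μM

Noncompetitive: Vmax,app = Vmax/α with α = 1 + [I]/Ki.
α = Vmax/Vmax,app = 396/222 = 1.784.
Since α = 1 + [I]/Ki, [I]/Ki = 1.784 − 1 = 0.7838 and Ki = 0.0661/0.7838 = 0.0843 μM.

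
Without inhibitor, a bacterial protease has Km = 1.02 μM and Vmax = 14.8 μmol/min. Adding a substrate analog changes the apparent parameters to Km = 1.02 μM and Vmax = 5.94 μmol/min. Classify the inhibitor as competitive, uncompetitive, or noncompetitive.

noncompetitive

Vmax decreases (14.8 → 5.94 μmol/min) while Km is unchanged — pure noncompetitive inhibition.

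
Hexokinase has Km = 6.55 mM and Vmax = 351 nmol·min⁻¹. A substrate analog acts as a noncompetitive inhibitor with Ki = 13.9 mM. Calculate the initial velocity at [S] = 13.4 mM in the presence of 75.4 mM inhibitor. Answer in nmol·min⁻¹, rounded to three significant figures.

α = 1 + [I]/Ki = 1 + 75.4/13.9 = 6.424.
For a noncompetitive inhibitor, Vmax is reduced to Vmax/α while Km is unchanged: Km,app = 6.55 mM, Vmax,app = 54.6 nmol·min⁻¹.
v = Vmax,app·[S]/(Km,app + [S]) = 54.6 × 13.4/(6.55 + 13.4) = 36.7 nmol·min⁻¹.

36.7 nmol·min⁻¹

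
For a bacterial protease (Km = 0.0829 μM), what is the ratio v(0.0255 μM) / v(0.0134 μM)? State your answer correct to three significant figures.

Since Vmax cancels, v₂/v₁ = [S]₂(Km+[S]₁) / [S]₁(Km+[S]₂).
= 0.0255×(0.0829+0.0134) / (0.0134×(0.0829+0.0255)) = 0.002456/0.001453 = 1.69.

1.69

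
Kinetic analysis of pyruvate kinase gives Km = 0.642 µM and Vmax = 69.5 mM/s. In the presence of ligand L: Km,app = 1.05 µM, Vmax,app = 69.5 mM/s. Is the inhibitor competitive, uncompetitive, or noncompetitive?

competitive

Km increases (0.642 → 1.05 µM) while Vmax is unchanged — the hallmark of competitive inhibition.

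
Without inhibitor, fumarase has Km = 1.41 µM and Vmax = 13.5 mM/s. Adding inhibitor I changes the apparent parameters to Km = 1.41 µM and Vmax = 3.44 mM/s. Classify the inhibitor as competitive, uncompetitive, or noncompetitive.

Vmax decreases (13.5 → 3.44 mM/s) while Km is unchanged — pure noncompetitive inhibition.

noncompetitive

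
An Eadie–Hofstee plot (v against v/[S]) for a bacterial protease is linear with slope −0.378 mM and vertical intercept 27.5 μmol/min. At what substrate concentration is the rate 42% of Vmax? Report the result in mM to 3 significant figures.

The Eadie–Hofstee slope gives Km = 0.378 mM (slope = −Km).
v/Vmax = [S]/(Km+[S]) = 0.42 ⇒ [S] = Km·0.42/(1−0.42) = 0.378 × 0.7241 = 0.274 mM.

0.274 mM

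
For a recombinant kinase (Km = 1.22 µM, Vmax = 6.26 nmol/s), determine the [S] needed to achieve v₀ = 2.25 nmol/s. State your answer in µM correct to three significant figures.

0.685 µM

Rearranging v = Vmax[S]/(Km+[S]) gives [S] = Km·v/(Vmax − v).
[S] = 1.22 × 2.25 / (6.26 − 2.25) = 2.745/4.010 = 0.685 µM.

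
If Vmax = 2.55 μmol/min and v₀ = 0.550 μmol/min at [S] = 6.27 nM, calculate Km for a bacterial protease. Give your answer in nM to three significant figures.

22.8 nM

v/Vmax = 0.550/2.55 = 0.2157 = [S]/(Km+[S]).
So Km + [S] = [S]/0.2157 = 29.07 nM, giving Km = 29.07 − 6.27 = 22.8 nM.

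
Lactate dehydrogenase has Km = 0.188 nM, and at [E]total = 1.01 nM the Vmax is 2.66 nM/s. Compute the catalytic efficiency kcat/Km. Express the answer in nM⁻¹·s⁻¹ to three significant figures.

kcat = Vmax/[E]total = 2.66/1.01 = 2.63 s⁻¹.
kcat/Km = 2.63/0.188 = 14.0 nM⁻¹·s⁻¹.

14.0 nM⁻¹·s⁻¹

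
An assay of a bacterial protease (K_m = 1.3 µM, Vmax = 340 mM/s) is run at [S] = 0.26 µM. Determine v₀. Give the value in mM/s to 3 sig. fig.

v = Vmax·[S]/(Km + [S]) = 340 × 0.26 / (1.3 + 0.26)
  = 88.40 / 1.560 = 56.7 mM/s.

56.7 mM/s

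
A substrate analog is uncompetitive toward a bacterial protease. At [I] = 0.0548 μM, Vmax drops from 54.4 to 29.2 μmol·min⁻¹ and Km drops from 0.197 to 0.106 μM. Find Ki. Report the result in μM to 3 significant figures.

Uncompetitive: Vmax,app = Vmax/α (and Km,app = Km/α) with α = 1 + [I]/Ki.
α = Vmax/Vmax,app = 54.4/29.2 = 1.863.
Ki = [I]/(α − 1) = 0.0548/0.8630 = 0.0635 μM.

0.0635 μM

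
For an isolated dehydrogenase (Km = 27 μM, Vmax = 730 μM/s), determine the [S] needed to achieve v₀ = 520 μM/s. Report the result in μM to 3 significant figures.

The required fractional saturation is v/Vmax = 520/730 = 0.7123.
Then [S]/(Km+[S]) = 0.7123 ⇒ [S] = 27 × 0.7123/(1 − 0.7123) = 66.9 μM.

66.9 μM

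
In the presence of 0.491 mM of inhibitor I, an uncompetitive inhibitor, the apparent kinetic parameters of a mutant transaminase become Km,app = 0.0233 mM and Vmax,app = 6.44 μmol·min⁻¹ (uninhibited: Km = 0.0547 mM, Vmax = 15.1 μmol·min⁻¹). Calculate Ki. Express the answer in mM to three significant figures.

0.365 mM

Uncompetitive: Vmax,app = Vmax/α (and Km,app = Km/α) with α = 1 + [I]/Ki.
α = Vmax/Vmax,app = 15.1/6.44 = 2.345.
Ki = [I]/(α − 1) = 0.491/1.345 = 0.365 mM.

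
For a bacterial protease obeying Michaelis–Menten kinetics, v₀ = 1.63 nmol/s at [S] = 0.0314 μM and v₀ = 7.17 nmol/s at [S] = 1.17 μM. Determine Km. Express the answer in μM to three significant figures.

From v = Vmax[S]/(Km+[S]), each point gives Vmax = v(Km+[S])/[S].
Equating: 1.63(Km+0.0314)/0.0314 = 7.17(Km+1.17)/1.17.
51.91·Km + 1.63 = 6.128·Km + 7.17, so (51.91 − 6.128)·Km = 7.17 − 1.63.
Km = 5.540/45.78 = 0.121 μM; then Vmax = 1.63(0.121+0.0314)/0.0314 = 7.91 nmol/s.

0.121 μM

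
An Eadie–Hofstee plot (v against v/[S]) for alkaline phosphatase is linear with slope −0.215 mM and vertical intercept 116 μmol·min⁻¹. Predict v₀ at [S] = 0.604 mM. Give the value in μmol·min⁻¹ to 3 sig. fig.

In the Eadie–Hofstee form v = Vmax − Km·(v/[S]), the slope is −Km and the intercept is Vmax, so Km = 0.215 mM and Vmax = 116 μmol·min⁻¹.
v = 116 × 0.604/(0.215 + 0.604) = 85.5 μmol·min⁻¹.

85.5 μmol·min⁻¹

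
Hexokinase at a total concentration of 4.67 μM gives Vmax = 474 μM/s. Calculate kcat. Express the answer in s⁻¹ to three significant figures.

101 s⁻¹

kcat = Vmax/[E]total = 474 μM/s / 4.67 μM = 101 s⁻¹.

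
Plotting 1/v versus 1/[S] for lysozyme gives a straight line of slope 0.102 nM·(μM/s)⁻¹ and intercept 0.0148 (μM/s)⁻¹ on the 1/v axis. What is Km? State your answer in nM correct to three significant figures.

y-intercept = 1/Vmax ⇒ Vmax = 67.6 μM/s; slope = Km/Vmax ⇒ Km = slope × Vmax.
Km = 0.102 × 67.6 = 6.89 nM.

6.89 nM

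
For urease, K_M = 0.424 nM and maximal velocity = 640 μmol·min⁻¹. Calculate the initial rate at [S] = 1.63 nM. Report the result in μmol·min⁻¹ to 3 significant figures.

508 μmol·min⁻¹

v = Vmax·[S]/(Km + [S]) = 640 × 1.63 / (0.424 + 1.63)
  = 1043 / 2.054 = 508 μmol·min⁻¹.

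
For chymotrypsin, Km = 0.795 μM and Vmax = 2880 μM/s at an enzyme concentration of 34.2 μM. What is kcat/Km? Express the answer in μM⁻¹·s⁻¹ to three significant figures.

kcat = Vmax/[E]total = 2880/34.2 = 84.2 s⁻¹.
kcat/Km = 84.2/0.795 = 106 μM⁻¹·s⁻¹.

106 μM⁻¹·s⁻¹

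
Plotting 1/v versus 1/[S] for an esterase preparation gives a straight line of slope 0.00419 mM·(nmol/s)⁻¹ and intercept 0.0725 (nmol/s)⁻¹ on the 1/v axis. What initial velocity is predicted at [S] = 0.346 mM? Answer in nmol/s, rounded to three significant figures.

11.8 nmol/s

The y-intercept is 1/Vmax, so Vmax = 1/0.0725 = 13.8 nmol/s.
The slope is Km/Vmax, so Km = 0.00419 × 13.8 = 0.0578 mM.
Then v = 13.8 × 0.346/(0.0578 + 0.346) = 11.8 nmol/s.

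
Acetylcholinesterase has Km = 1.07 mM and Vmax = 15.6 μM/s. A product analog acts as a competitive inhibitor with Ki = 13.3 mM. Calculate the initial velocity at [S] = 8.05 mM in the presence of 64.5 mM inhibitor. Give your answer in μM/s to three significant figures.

With α = 1 + [I]/Ki = 1 + 64.5/13.3 = 5.850, the competitive rate law is v = Vmax[S] / (αKm + [S]).
v = 15.6×8.05 / (5.850×1.07 + 8.05) = 125.6/14.31 = 8.78 μM/s.

8.78 μM/s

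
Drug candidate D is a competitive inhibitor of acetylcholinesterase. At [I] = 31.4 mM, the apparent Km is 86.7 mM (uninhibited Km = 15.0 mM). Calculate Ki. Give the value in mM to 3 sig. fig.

6.57 mM

Competitive: Km,app = α·Km with α = 1 + [I]/Ki.
α = Km,app/Km = 86.7/15.0 = 5.780.
Ki = [I]/(α − 1) = 31.4/4.780 = 6.57 mM.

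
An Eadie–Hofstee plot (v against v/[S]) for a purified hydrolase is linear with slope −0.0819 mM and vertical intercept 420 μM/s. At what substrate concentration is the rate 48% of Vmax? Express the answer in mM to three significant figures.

0.0756 mM

The Eadie–Hofstee slope gives Km = 0.0819 mM (slope = −Km).
v/Vmax = [S]/(Km+[S]) = 0.48 ⇒ [S] = Km·0.48/(1−0.48) = 0.0819 × 0.9231 = 0.0756 mM.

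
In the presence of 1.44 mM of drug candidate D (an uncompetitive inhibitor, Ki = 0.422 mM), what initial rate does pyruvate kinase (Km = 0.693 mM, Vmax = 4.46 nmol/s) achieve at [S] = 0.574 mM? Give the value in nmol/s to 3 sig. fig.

0.794 nmol/s

With α = 1 + [I]/Ki = 1 + 1.44/0.422 = 4.412, the uncompetitive rate law is v = (Vmax/α)·[S] / (Km/α + [S]).
v = (4.46/4.412)×0.574 / (0.693/4.412 + 0.574) = 0.5802/0.7311 = 0.794 nmol/s.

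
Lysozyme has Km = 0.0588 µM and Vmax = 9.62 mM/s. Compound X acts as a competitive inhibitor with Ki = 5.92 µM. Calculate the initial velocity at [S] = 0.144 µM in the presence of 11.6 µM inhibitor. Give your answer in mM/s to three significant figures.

α = 1 + [I]/Ki = 1 + 11.6/5.92 = 2.959.
For a competitive inhibitor, Vmax is unchanged and the apparent Km becomes α·Km: Km,app = 0.174 µM, Vmax,app = 9.62 mM/s.
v = Vmax,app·[S]/(Km,app + [S]) = 9.62 × 0.144/(0.174 + 0.144) = 4.36 mM/s.

4.36 mM/s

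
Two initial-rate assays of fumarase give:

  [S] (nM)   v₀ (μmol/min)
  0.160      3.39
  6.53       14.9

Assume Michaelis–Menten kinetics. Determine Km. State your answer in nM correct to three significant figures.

From v = Vmax[S]/(Km+[S]), each point gives Vmax = v(Km+[S])/[S].
Equating: 3.39(Km+0.160)/0.160 = 14.9(Km+6.53)/6.53.
21.19·Km + 3.39 = 2.282·Km + 14.9, so (21.19 − 2.282)·Km = 14.9 − 3.39.
Km = 11.51/18.91 = 0.609 nM; then Vmax = 3.39(0.609+0.160)/0.160 = 16.3 μmol/min.

0.609 nM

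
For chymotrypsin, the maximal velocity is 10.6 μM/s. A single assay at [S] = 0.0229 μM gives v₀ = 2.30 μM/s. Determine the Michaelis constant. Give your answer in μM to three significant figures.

0.0826 μM

v/Vmax = 2.30/10.6 = 0.2170 = [S]/(Km+[S]).
So Km + [S] = [S]/0.2170 = 0.1055 μM, giving Km = 0.1055 − 0.0229 = 0.0826 μM.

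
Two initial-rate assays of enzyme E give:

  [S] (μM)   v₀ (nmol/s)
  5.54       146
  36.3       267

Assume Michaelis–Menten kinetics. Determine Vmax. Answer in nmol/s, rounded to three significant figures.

314 nmol/s

In reciprocal form, 1/v = (Km/Vmax)·(1/[S]) + 1/Vmax. The two points give (1/[S], 1/v) = (0.1805, 0.006849) and (0.02755, 0.003745).
Slope = (0.006849 − 0.003745)/(0.1805 − 0.02755) = 0.02029; intercept = 0.006849 − 0.02029×0.1805 = 0.003186.
Vmax = 1/intercept = 314 nmol/s; Km = slope × Vmax = 0.02029 × 314 = 6.37 μM.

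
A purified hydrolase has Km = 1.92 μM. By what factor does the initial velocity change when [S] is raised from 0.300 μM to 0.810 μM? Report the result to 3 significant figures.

2.20

Since Vmax cancels, v₂/v₁ = [S]₂(Km+[S]₁) / [S]₁(Km+[S]₂).
= 0.810×(1.92+0.300) / (0.300×(1.92+0.810)) = 1.798/0.8190 = 2.20.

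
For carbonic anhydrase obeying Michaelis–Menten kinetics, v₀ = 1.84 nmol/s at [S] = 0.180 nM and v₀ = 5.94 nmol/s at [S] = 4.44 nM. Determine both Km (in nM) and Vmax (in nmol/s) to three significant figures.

From v = Vmax[S]/(Km+[S]), each point gives Vmax = v(Km+[S])/[S].
Equating: 1.84(Km+0.180)/0.180 = 5.94(Km+4.44)/4.44.
10.22·Km + 1.84 = 1.338·Km + 5.94, so (10.22 − 1.338)·Km = 5.94 − 1.84.
Km = 4.100/8.884 = 0.461 nM; then Vmax = 1.84(0.461+0.180)/0.180 = 6.56 nmol/s.

Km = 0.461 nM; Vmax = 6.56 nmol/s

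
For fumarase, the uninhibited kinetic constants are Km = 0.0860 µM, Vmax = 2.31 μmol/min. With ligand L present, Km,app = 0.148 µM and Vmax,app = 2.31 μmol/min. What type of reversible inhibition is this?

Km increases (0.0860 → 0.148 µM) while Vmax is unchanged — the hallmark of competitive inhibition.

competitive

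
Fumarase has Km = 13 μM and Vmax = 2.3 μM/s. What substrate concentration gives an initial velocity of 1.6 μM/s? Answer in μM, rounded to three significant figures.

29.7 μM

The required fractional saturation is v/Vmax = 1.6/2.3 = 0.6957.
Then [S]/(Km+[S]) = 0.6957 ⇒ [S] = 13 × 0.6957/(1 − 0.6957) = 29.7 μM.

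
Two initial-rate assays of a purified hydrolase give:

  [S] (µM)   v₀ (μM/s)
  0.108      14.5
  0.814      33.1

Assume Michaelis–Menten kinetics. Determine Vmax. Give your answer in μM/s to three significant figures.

In reciprocal form, 1/v = (Km/Vmax)·(1/[S]) + 1/Vmax. The two points give (1/[S], 1/v) = (9.259, 0.06897) and (1.229, 0.03021).
Slope = (0.06897 − 0.03021)/(9.259 − 1.229) = 0.004826; intercept = 0.06897 − 0.004826×9.259 = 0.02428.
Vmax = 1/intercept = 41.2 μM/s; Km = slope × Vmax = 0.004826 × 41.2 = 0.199 µM.

41.2 μM/s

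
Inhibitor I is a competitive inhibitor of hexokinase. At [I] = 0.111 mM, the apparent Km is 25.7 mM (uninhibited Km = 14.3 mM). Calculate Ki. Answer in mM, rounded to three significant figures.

Competitive: Km,app = α·Km with α = 1 + [I]/Ki.
α = Km,app/Km = 25.7/14.3 = 1.797.
Ki = [I]/(α − 1) = 0.111/0.7972 = 0.139 mM.

0.139 mM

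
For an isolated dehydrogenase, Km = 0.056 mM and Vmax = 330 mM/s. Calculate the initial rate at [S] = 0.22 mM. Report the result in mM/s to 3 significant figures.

263 mM/s

[S]/(Km+[S]) = 0.22/0.2760 = 0.7971, the fractional saturation.
v = 0.7971 × Vmax = 0.7971 × 330 = 263 mM/s.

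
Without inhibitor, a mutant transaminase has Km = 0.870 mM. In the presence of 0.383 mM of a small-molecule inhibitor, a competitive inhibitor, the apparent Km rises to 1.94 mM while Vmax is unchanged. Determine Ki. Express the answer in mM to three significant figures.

Competitive: Km,app = α·Km with α = 1 + [I]/Ki.
α = Km,app/Km = 1.94/0.870 = 2.230.
Since α = 1 + [I]/Ki, [I]/Ki = 2.230 − 1 = 1.230 and Ki = 0.383/1.230 = 0.311 mM.

0.311 mM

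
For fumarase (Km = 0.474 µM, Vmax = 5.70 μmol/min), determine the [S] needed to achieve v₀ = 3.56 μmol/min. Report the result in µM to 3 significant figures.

0.789 µM

Rearranging v = Vmax[S]/(Km+[S]) gives [S] = Km·v/(Vmax − v).
[S] = 0.474 × 3.56 / (5.70 − 3.56) = 1.687/2.140 = 0.789 µM.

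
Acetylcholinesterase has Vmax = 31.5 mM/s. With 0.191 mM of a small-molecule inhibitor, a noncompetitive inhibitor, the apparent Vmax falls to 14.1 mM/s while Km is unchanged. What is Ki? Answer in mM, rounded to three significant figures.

Noncompetitive: Vmax,app = Vmax/α with α = 1 + [I]/Ki.
α = Vmax/Vmax,app = 31.5/14.1 = 2.234.
Ki = [I]/(α − 1) = 0.191/1.234 = 0.155 mM.

0.155 mM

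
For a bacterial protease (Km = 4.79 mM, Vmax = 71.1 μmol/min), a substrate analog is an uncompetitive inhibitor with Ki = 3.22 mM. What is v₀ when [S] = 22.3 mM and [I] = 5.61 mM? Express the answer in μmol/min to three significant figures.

24.0 μmol/min

With α = 1 + [I]/Ki = 1 + 5.61/3.22 = 2.742, the uncompetitive rate law is v = (Vmax/α)·[S] / (Km/α + [S]).
v = (71.1/2.742)×22.3 / (4.79/2.742 + 22.3) = 578.2/24.05 = 24.0 μmol/min.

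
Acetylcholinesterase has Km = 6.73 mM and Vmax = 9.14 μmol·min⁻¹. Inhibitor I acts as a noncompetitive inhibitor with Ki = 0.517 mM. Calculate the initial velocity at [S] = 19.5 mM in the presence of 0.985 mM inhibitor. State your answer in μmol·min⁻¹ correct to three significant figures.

α = 1 + [I]/Ki = 1 + 0.985/0.517 = 2.905.
For a noncompetitive inhibitor, Vmax is reduced to Vmax/α while Km is unchanged: Km,app = 6.73 mM, Vmax,app = 3.15 μmol·min⁻¹.
v = Vmax,app·[S]/(Km,app + [S]) = 3.15 × 19.5/(6.73 + 19.5) = 2.34 μmol·min⁻¹.

2.34 μmol·min⁻¹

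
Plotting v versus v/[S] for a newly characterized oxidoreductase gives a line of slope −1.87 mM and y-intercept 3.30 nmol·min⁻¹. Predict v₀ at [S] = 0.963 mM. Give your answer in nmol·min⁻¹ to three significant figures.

1.12 nmol·min⁻¹

In the Eadie–Hofstee form v = Vmax − Km·(v/[S]), the slope is −Km and the intercept is Vmax, so Km = 1.87 mM and Vmax = 3.30 nmol·min⁻¹.
v = 3.30 × 0.963/(1.87 + 0.963) = 1.12 nmol·min⁻¹.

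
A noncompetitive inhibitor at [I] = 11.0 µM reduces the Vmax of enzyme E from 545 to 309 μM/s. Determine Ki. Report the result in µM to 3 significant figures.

Noncompetitive: Vmax,app = Vmax/α with α = 1 + [I]/Ki.
α = Vmax/Vmax,app = 545/309 = 1.764.
Ki = [I]/(α − 1) = 11.0/0.7638 = 14.4 µM.

14.4 µM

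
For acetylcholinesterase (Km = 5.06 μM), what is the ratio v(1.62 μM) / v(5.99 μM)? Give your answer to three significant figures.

0.447

Since Vmax cancels, v₂/v₁ = [S]₂(Km+[S]₁) / [S]₁(Km+[S]₂).
= 1.62×(5.06+5.99) / (5.99×(5.06+1.62)) = 17.90/40.01 = 0.447.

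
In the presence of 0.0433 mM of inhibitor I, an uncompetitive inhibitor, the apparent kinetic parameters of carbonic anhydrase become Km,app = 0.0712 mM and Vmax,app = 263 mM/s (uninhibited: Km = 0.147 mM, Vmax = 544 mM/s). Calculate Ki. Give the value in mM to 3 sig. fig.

0.0405 mM

Uncompetitive: Vmax,app = Vmax/α (and Km,app = Km/α) with α = 1 + [I]/Ki.
α = Vmax/Vmax,app = 544/263 = 2.068.
Since α = 1 + [I]/Ki, [I]/Ki = 2.068 − 1 = 1.068 and Ki = 0.0433/1.068 = 0.0405 mM.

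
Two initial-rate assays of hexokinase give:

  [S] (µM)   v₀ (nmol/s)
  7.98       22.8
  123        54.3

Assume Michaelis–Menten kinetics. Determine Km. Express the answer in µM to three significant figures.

13.0 µM

In reciprocal form, 1/v = (Km/Vmax)·(1/[S]) + 1/Vmax. The two points give (1/[S], 1/v) = (0.1253, 0.04386) and (0.008130, 0.01842).
Slope = (0.04386 − 0.01842)/(0.1253 − 0.008130) = 0.2171; intercept = 0.04386 − 0.2171×0.1253 = 0.01665.
Vmax = 1/intercept = 60.1 nmol/s; Km = slope × Vmax = 0.2171 × 60.1 = 13.0 µM.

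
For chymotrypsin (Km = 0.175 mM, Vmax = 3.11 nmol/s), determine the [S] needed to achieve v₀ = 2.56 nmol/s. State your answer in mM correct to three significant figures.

Rearranging v = Vmax[S]/(Km+[S]) gives [S] = Km·v/(Vmax − v).
[S] = 0.175 × 2.56 / (3.11 − 2.56) = 0.4480/0.5500 = 0.815 mM.

0.815 mM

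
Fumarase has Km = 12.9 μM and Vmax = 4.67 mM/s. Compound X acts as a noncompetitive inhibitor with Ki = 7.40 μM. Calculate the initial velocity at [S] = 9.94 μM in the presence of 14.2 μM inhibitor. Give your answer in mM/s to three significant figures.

0.696 mM/s

α = 1 + [I]/Ki = 1 + 14.2/7.40 = 2.919.
For a noncompetitive inhibitor, Vmax is reduced to Vmax/α while Km is unchanged: Km,app = 12.9 μM, Vmax,app = 1.60 mM/s.
v = Vmax,app·[S]/(Km,app + [S]) = 1.60 × 9.94/(12.9 + 9.94) = 0.696 mM/s.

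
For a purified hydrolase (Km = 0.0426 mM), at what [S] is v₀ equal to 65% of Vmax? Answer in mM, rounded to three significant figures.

0.0791 mM

v/Vmax = [S]/(Km+[S]) = 0.65, so [S] = Km·0.65/(1 − 0.65) = 0.0426 × 1.857.
[S] = 0.0791 mM.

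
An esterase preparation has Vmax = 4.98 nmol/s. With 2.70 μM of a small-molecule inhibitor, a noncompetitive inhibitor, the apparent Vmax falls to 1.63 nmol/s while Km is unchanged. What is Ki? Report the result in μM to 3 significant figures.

1.31 μM

Noncompetitive: Vmax,app = Vmax/α with α = 1 + [I]/Ki.
α = Vmax/Vmax,app = 4.98/1.63 = 3.055.
Since α = 1 + [I]/Ki, [I]/Ki = 3.055 − 1 = 2.055 and Ki = 2.70/2.055 = 1.31 μM.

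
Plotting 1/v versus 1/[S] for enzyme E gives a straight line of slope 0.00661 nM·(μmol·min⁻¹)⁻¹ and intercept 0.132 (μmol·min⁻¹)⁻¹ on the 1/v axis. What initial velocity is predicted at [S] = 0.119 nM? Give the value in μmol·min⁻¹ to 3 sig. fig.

The y-intercept is 1/Vmax, so Vmax = 1/0.132 = 7.58 μmol·min⁻¹.
The slope is Km/Vmax, so Km = 0.00661 × 7.58 = 0.0501 nM.
Then v = 7.58 × 0.119/(0.0501 + 0.119) = 5.33 μmol·min⁻¹.

5.33 μmol·min⁻¹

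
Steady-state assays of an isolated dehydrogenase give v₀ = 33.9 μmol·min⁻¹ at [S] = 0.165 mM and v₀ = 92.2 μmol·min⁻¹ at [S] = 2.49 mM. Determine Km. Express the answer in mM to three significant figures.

In reciprocal form, 1/v = (Km/Vmax)·(1/[S]) + 1/Vmax. The two points give (1/[S], 1/v) = (6.061, 0.02950) and (0.4016, 0.01085).
Slope = (0.02950 − 0.01085)/(6.061 − 0.4016) = 0.003296; intercept = 0.02950 − 0.003296×6.061 = 0.009522.
Vmax = 1/intercept = 105 μmol·min⁻¹; Km = slope × Vmax = 0.003296 × 105 = 0.346 mM.

0.346 mM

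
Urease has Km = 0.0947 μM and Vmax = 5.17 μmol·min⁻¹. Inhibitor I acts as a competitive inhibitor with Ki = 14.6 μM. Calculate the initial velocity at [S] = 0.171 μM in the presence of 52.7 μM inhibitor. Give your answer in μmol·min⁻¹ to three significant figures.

With α = 1 + [I]/Ki = 1 + 52.7/14.6 = 4.610, the competitive rate law is v = Vmax[S] / (αKm + [S]).
v = 5.17×0.171 / (4.610×0.0947 + 0.171) = 0.8841/0.6075 = 1.46 μmol·min⁻¹.

1.46 μmol·min⁻¹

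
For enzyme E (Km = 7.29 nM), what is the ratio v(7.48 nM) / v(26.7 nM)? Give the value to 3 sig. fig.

Since Vmax cancels, v₂/v₁ = [S]₂(Km+[S]₁) / [S]₁(Km+[S]₂).
= 7.48×(7.29+26.7) / (26.7×(7.29+7.48)) = 254.2/394.4 = 0.645.

0.645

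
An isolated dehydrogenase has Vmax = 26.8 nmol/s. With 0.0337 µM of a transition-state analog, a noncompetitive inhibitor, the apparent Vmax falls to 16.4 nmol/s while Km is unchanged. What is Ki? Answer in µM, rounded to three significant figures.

Noncompetitive: Vmax,app = Vmax/α with α = 1 + [I]/Ki.
α = Vmax/Vmax,app = 26.8/16.4 = 1.634.
Ki = [I]/(α − 1) = 0.0337/0.6341 = 0.0531 µM.

0.0531 µM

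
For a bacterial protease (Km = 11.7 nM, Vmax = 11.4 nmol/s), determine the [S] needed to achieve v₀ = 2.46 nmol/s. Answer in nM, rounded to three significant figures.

3.22 nM

Rearranging v = Vmax[S]/(Km+[S]) gives [S] = Km·v/(Vmax − v).
[S] = 11.7 × 2.46 / (11.4 − 2.46) = 28.78/8.940 = 3.22 nM.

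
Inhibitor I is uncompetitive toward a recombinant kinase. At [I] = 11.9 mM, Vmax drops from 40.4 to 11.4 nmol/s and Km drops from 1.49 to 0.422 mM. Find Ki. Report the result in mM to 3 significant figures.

4.68 mM

Uncompetitive: Vmax,app = Vmax/α (and Km,app = Km/α) with α = 1 + [I]/Ki.
α = Vmax/Vmax,app = 40.4/11.4 = 3.544.
Since α = 1 + [I]/Ki, [I]/Ki = 3.544 − 1 = 2.544 and Ki = 11.9/2.544 = 4.68 mM.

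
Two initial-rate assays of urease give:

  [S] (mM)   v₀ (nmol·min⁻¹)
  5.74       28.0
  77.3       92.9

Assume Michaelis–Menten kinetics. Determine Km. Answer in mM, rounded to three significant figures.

17.7 mM

In reciprocal form, 1/v = (Km/Vmax)·(1/[S]) + 1/Vmax. The two points give (1/[S], 1/v) = (0.1742, 0.03571) and (0.01294, 0.01076).
Slope = (0.03571 − 0.01076)/(0.1742 − 0.01294) = 0.1547; intercept = 0.03571 − 0.1547×0.1742 = 0.008763.
Vmax = 1/intercept = 114 nmol·min⁻¹; Km = slope × Vmax = 0.1547 × 114 = 17.7 mM.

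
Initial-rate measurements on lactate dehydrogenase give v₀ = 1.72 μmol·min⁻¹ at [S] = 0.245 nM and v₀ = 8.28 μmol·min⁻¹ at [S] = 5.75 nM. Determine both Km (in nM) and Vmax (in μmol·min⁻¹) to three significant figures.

Km = 1.18 nM; Vmax = 9.97 μmol·min⁻¹

In reciprocal form, 1/v = (Km/Vmax)·(1/[S]) + 1/Vmax. The two points give (1/[S], 1/v) = (4.082, 0.5814) and (0.1739, 0.1208).
Slope = (0.5814 − 0.1208)/(4.082 − 0.1739) = 0.1179; intercept = 0.5814 − 0.1179×4.082 = 0.1003.
Vmax = 1/intercept = 9.97 μmol·min⁻¹; Km = slope × Vmax = 0.1179 × 9.97 = 1.18 nM.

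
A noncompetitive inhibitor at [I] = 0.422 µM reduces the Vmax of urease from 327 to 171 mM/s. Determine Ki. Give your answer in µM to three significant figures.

Noncompetitive: Vmax,app = Vmax/α with α = 1 + [I]/Ki.
α = Vmax/Vmax,app = 327/171 = 1.912.
Since α = 1 + [I]/Ki, [I]/Ki = 1.912 − 1 = 0.9123 and Ki = 0.422/0.9123 = 0.463 µM.

0.463 µM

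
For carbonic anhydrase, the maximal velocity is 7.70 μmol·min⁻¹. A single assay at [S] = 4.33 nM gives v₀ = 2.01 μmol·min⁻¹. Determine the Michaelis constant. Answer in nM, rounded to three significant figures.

12.3 nM

v/Vmax = 2.01/7.70 = 0.2610 = [S]/(Km+[S]).
So Km + [S] = [S]/0.2610 = 16.59 nM, giving Km = 16.59 − 4.33 = 12.3 nM.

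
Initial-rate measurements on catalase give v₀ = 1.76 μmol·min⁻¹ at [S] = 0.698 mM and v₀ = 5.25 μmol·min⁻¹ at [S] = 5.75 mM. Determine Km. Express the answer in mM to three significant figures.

2.17 mM

From v = Vmax[S]/(Km+[S]), each point gives Vmax = v(Km+[S])/[S].
Equating: 1.76(Km+0.698)/0.698 = 5.25(Km+5.75)/5.75.
2.521·Km + 1.76 = 0.9130·Km + 5.25, so (2.521 − 0.9130)·Km = 5.25 − 1.76.
Km = 3.490/1.608 = 2.17 mM; then Vmax = 1.76(2.17+0.698)/0.698 = 7.23 μmol·min⁻¹.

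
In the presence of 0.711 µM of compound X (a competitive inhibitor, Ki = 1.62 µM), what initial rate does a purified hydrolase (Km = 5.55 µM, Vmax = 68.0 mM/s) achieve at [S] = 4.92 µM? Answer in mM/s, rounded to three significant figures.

α = 1 + [I]/Ki = 1 + 0.711/1.62 = 1.439.
For a competitive inhibitor, Vmax is unchanged and the apparent Km becomes α·Km: Km,app = 7.99 µM, Vmax,app = 68.0 mM/s.
v = Vmax,app·[S]/(Km,app + [S]) = 68.0 × 4.92/(7.99 + 4.92) = 25.9 mM/s.

25.9 mM/s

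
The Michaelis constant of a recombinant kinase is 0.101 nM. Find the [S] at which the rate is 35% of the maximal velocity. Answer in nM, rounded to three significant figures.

0.0544 nM

v/Vmax = [S]/(Km+[S]) = 0.35, so [S] = Km·0.35/(1 − 0.35) = 0.101 × 0.5385.
[S] = 0.0544 nM.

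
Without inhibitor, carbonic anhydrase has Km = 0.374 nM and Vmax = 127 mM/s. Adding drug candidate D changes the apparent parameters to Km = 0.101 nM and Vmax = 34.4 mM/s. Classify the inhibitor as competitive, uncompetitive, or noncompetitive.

uncompetitive

Both Km and Vmax decrease by the same factor (~3.69-fold) — characteristic of uncompetitive inhibition.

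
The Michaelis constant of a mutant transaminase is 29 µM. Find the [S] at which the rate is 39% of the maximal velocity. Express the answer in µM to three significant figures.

18.5 µM

v/Vmax = [S]/(Km+[S]) = 0.39, so [S] = Km·0.39/(1 − 0.39) = 29 × 0.6393.
[S] = 18.5 µM.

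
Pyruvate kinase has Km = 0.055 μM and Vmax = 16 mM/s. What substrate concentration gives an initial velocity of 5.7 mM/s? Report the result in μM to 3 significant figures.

0.0304 μM

The required fractional saturation is v/Vmax = 5.7/16 = 0.3562.
Then [S]/(Km+[S]) = 0.3562 ⇒ [S] = 0.055 × 0.3562/(1 − 0.3562) = 0.0304 μM.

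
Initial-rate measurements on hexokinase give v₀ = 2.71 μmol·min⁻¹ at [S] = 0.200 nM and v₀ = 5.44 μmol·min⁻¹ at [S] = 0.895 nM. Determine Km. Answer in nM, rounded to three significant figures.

0.365 nM

In reciprocal form, 1/v = (Km/Vmax)·(1/[S]) + 1/Vmax. The two points give (1/[S], 1/v) = (5.000, 0.3690) and (1.117, 0.1838).
Slope = (0.3690 − 0.1838)/(5.000 − 1.117) = 0.04769; intercept = 0.3690 − 0.04769×5.000 = 0.1305.
Vmax = 1/intercept = 7.66 μmol·min⁻¹; Km = slope × Vmax = 0.04769 × 7.66 = 0.365 nM.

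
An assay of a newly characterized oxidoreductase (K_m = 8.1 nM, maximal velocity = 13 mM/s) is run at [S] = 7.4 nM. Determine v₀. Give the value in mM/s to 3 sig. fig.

[S]/(Km+[S]) = 7.4/15.50 = 0.4774, the fractional saturation.
v = 0.4774 × Vmax = 0.4774 × 13 = 6.21 mM/s.

6.21 mM/s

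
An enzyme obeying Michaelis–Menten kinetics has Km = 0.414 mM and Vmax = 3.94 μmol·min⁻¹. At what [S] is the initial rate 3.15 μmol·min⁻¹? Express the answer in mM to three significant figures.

The required fractional saturation is v/Vmax = 3.15/3.94 = 0.7995.
Then [S]/(Km+[S]) = 0.7995 ⇒ [S] = 0.414 × 0.7995/(1 − 0.7995) = 1.65 mM.

1.65 mM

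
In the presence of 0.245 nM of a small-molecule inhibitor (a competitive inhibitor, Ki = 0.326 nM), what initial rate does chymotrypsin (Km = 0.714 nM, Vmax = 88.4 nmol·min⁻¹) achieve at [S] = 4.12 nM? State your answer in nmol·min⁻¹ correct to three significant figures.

67.8 nmol·min⁻¹

With α = 1 + [I]/Ki = 1 + 0.245/0.326 = 1.752, the competitive rate law is v = Vmax[S] / (αKm + [S]).
v = 88.4×4.12 / (1.752×0.714 + 4.12) = 364.2/5.371 = 67.8 nmol·min⁻¹.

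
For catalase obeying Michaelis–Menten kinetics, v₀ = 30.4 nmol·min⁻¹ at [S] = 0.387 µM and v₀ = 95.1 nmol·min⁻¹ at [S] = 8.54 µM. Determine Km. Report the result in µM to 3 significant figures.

0.960 µM

In reciprocal form, 1/v = (Km/Vmax)·(1/[S]) + 1/Vmax. The two points give (1/[S], 1/v) = (2.584, 0.03289) and (0.1171, 0.01052).
Slope = (0.03289 − 0.01052)/(2.584 − 0.1171) = 0.009072; intercept = 0.03289 − 0.009072×2.584 = 0.009453.
Vmax = 1/intercept = 106 nmol·min⁻¹; Km = slope × Vmax = 0.009072 × 106 = 0.960 µM.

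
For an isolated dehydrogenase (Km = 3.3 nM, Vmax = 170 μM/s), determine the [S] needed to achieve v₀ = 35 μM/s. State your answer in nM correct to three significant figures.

0.856 nM

Rearranging v = Vmax[S]/(Km+[S]) gives [S] = Km·v/(Vmax − v).
[S] = 3.3 × 35 / (170 − 35) = 115.5/135.0 = 0.856 nM.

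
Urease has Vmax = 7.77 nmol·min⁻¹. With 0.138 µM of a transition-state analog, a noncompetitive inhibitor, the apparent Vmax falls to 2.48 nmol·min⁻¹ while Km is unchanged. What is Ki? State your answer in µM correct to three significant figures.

Noncompetitive: Vmax,app = Vmax/α with α = 1 + [I]/Ki.
α = Vmax/Vmax,app = 7.77/2.48 = 3.133.
Since α = 1 + [I]/Ki, [I]/Ki = 3.133 − 1 = 2.133 and Ki = 0.138/2.133 = 0.0647 µM.

0.0647 µM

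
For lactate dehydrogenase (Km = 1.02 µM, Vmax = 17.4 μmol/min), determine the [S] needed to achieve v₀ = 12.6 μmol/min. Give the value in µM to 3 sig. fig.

2.68 µM

The required fractional saturation is v/Vmax = 12.6/17.4 = 0.7241.
Then [S]/(Km+[S]) = 0.7241 ⇒ [S] = 1.02 × 0.7241/(1 − 0.7241) = 2.68 µM.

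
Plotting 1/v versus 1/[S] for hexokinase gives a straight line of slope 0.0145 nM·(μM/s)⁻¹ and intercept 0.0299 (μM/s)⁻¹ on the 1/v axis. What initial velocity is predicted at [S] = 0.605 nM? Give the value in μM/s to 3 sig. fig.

The y-intercept is 1/Vmax, so Vmax = 1/0.0299 = 33.4 μM/s.
The slope is Km/Vmax, so Km = 0.0145 × 33.4 = 0.485 nM.
Then v = 33.4 × 0.605/(0.485 + 0.605) = 18.6 μM/s.

18.6 μM/s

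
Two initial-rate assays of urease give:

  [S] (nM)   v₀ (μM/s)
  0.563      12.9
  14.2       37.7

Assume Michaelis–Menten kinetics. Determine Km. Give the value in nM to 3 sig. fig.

In reciprocal form, 1/v = (Km/Vmax)·(1/[S]) + 1/Vmax. The two points give (1/[S], 1/v) = (1.776, 0.07752) and (0.07042, 0.02653).
Slope = (0.07752 − 0.02653)/(1.776 − 0.07042) = 0.02989; intercept = 0.07752 − 0.02989×1.776 = 0.02442.
Vmax = 1/intercept = 41.0 μM/s; Km = slope × Vmax = 0.02989 × 41.0 = 1.22 nM.

1.22 nM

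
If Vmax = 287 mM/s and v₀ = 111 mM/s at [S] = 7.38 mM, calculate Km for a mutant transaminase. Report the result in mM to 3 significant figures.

11.7 mM

From v = Vmax[S]/(Km+[S]), Km = [S](Vmax − v)/v.
Km = 7.38 × (287 − 111) / 111 = 1299/111 = 11.7 mM.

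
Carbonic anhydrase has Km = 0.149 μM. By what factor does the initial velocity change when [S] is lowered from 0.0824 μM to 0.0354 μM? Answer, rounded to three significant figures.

The fractional saturations are [S]/(Km+[S]) = 0.0824/0.2314 = 0.3561 and 0.0354/0.1844 = 0.1920.
v₂/v₁ is just their ratio: 0.1920/0.3561 = 0.539.

0.539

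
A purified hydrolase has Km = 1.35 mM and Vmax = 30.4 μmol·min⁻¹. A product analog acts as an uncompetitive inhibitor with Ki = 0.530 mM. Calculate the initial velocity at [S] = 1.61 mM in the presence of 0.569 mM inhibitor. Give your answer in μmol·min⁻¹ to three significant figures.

10.4 μmol·min⁻¹

With α = 1 + [I]/Ki = 1 + 0.569/0.530 = 2.074, the uncompetitive rate law is v = (Vmax/α)·[S] / (Km/α + [S]).
v = (30.4/2.074)×1.61 / (1.35/2.074 + 1.61) = 23.60/2.261 = 10.4 μmol·min⁻¹.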